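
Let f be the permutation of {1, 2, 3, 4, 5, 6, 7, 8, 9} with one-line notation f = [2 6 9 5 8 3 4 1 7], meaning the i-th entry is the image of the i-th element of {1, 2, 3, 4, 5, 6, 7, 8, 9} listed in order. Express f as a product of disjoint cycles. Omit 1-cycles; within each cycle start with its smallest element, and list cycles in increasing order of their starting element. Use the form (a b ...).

(1 2 6 3 9 7 4 5 8)

Start at 1 and follow images: 1 → 2 → 6 → 3 → 9 → 7 → 4 → 5 → 8 → 1, giving the cycle (1 2 6 3 9 7 4 5 8).
Repeating from the next unused element and collecting all non-trivial cycles gives (1 2 6 3 9 7 4 5 8).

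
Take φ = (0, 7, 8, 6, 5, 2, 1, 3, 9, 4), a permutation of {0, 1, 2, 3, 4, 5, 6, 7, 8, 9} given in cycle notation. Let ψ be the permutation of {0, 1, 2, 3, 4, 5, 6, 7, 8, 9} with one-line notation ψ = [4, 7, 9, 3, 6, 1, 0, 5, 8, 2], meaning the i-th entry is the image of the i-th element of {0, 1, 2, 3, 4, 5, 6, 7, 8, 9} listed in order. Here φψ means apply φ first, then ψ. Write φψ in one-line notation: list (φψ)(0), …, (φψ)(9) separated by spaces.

5 3 7 2 4 9 1 8 0 6

(φψ)(x) = ψ(φ(x)). Computing each image: ψ(φ(0)) = ψ(7) = 5, ψ(φ(1)) = ψ(3) = 3, ψ(φ(2)) = ψ(1) = 7, ψ(φ(3)) = ψ(9) = 2, ψ(φ(4)) = ψ(0) = 4, ψ(φ(5)) = ψ(2) = 9, ψ(φ(6)) = ψ(5) = 1, ψ(φ(7)) = ψ(8) = 8, ψ(φ(8)) = ψ(6) = 0, ψ(φ(9)) = ψ(4) = 6.
Hence φψ = [5 3 7 2 4 9 1 8 0 6].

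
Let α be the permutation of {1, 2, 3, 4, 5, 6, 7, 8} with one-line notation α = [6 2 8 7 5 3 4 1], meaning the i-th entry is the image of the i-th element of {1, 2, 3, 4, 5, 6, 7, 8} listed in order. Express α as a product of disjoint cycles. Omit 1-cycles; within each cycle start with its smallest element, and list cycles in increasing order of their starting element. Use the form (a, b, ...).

(1, 6, 3, 8)(4, 7)

Start at 1 and follow images: 1 → 6 → 3 → 8 → 1, giving the cycle (1, 6, 3, 8).
Repeating from the next unused element and collecting all non-trivial cycles gives (1, 6, 3, 8)(4, 7).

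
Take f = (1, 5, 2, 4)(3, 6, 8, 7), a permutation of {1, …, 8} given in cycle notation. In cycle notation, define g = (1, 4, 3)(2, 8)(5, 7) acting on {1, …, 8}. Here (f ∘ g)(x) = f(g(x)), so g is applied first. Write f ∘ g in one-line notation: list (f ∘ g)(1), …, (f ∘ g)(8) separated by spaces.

1 7 5 6 3 8 2 4

For each element, apply g then f: 1 → 4 → 1; 2 → 8 → 7; 3 → 1 → 5; 4 → 3 → 6; 5 → 7 → 3; 6 → 6 → 8; 7 → 5 → 2; 8 → 2 → 4.
Collecting the images, f ∘ g = [1 7 5 6 3 8 2 4].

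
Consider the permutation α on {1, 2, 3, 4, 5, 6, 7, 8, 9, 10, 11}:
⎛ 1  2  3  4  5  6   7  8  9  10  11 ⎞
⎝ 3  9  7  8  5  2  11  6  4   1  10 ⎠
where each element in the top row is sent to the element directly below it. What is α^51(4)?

Tracing 4 → 8 → … returns to 4 after 5 steps, so 4 lies in a 5-cycle (2 9 4 8 6).
On a 5-cycle, α^5 is the identity, so α^51 = α^1 there (51 ≡ 1 mod 5).
Advancing 1 step from 4: 4 → 8.

8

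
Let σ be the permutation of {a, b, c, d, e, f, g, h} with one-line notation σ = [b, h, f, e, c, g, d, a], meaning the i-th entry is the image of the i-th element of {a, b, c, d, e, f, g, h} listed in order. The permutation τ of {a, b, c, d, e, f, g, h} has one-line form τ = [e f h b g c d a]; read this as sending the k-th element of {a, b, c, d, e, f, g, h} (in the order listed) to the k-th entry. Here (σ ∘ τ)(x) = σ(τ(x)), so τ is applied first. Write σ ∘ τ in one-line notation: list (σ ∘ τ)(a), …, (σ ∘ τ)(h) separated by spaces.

c g a h d f e b

For each element, apply τ then σ: a → e → c; b → f → g; c → h → a; d → b → h; e → g → d; f → c → f; g → d → e; h → a → b.
So σ ∘ τ in one-line form is c g a h d f e b.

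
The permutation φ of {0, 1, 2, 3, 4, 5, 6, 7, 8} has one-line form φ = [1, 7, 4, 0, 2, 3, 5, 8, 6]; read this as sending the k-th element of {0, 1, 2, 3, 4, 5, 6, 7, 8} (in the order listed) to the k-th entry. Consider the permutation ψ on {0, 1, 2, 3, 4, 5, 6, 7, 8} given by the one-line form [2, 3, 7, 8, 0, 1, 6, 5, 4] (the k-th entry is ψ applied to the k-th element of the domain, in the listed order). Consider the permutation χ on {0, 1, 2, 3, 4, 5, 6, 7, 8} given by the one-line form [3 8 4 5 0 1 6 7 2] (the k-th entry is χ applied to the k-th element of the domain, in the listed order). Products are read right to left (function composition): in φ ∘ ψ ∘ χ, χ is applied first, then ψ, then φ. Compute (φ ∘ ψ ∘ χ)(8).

8

Apply the permutations in order: χ(8) = 2, then ψ(2) = 7, then φ(7) = 8. So (φ ∘ ψ ∘ χ)(8) = 8.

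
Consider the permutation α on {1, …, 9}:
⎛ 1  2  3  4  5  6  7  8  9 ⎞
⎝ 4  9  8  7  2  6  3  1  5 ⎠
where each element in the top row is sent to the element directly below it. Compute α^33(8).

Tracing 8 → 1 → … returns to 8 after 5 steps, so 8 lies in a 5-cycle (1 4 7 3 8).
Since the cycle has length 5, α^33 acts on it the same as α^3 (33 mod 5 = 3).
Stepping 3 places around the cycle: 8 → 1 → 4 → 7.

7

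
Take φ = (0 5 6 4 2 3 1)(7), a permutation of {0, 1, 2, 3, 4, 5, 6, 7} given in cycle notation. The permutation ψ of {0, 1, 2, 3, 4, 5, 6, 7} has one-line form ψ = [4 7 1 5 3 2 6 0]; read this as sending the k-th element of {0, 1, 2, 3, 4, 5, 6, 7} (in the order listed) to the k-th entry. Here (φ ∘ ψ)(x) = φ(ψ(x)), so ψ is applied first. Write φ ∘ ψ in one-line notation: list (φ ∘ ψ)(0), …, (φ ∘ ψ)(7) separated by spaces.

(φ ∘ ψ)(x) = φ(ψ(x)). Computing each image: φ(ψ(0)) = φ(4) = 2, φ(ψ(1)) = φ(7) = 7, φ(ψ(2)) = φ(1) = 0, φ(ψ(3)) = φ(5) = 6, φ(ψ(4)) = φ(3) = 1, φ(ψ(5)) = φ(2) = 3, φ(ψ(6)) = φ(6) = 4, φ(ψ(7)) = φ(0) = 5.
Hence φ ∘ ψ = [2 7 0 6 1 3 4 5].

2 7 0 6 1 3 4 5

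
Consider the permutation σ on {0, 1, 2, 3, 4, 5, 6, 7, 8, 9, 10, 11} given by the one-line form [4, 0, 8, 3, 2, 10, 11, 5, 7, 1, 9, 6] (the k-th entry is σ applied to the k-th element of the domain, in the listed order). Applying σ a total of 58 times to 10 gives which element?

4

Tracing 10 → 9 → … returns to 10 after 9 steps, so 10 lies in a 9-cycle (0 4 2 8 7 5 10 9 1).
Powers repeat with period 9 on this cycle, and 58 mod 9 = 4, so σ^58(10) = σ^4(10).
Advancing 4 steps from 10: 10 → 9 → 1 → 0 → 4.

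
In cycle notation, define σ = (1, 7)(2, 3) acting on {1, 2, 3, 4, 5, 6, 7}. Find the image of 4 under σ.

4

4 does not appear in any cycle of σ, so it is a fixed point: σ(4) = 4.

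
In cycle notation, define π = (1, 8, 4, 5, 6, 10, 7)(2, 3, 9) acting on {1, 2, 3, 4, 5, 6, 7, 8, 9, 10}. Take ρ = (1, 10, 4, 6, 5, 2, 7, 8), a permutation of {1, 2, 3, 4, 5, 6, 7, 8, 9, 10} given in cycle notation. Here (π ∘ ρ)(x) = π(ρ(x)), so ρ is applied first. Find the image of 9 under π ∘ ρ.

First apply ρ: ρ(9) = 9, then π(9) = 2. Thus (π ∘ ρ)(9) = 2.

2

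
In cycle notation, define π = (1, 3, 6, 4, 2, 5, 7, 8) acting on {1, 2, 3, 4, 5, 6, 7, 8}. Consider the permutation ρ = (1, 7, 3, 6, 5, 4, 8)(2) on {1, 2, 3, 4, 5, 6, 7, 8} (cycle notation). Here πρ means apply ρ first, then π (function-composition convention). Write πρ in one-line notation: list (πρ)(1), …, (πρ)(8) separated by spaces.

(πρ)(x) = π(ρ(x)). Computing each image: π(ρ(1)) = π(7) = 8, π(ρ(2)) = π(2) = 5, π(ρ(3)) = π(6) = 4, π(ρ(4)) = π(8) = 1, π(ρ(5)) = π(4) = 2, π(ρ(6)) = π(5) = 7, π(ρ(7)) = π(3) = 6, π(ρ(8)) = π(1) = 3.
Hence πρ = [8 5 4 1 2 7 6 3].

8 5 4 1 2 7 6 3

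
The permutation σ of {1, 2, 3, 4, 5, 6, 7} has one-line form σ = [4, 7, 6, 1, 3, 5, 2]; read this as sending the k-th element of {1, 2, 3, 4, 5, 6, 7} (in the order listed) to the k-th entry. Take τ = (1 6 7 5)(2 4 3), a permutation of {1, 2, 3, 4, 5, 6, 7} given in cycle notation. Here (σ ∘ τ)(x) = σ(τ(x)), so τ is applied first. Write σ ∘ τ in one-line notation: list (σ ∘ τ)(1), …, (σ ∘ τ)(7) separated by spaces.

5 1 7 6 4 2 3

(σ ∘ τ)(x) = σ(τ(x)). Computing each image: σ(τ(1)) = σ(6) = 5, σ(τ(2)) = σ(4) = 1, σ(τ(3)) = σ(2) = 7, σ(τ(4)) = σ(3) = 6, σ(τ(5)) = σ(1) = 4, σ(τ(6)) = σ(7) = 2, σ(τ(7)) = σ(5) = 3.
Hence σ ∘ τ = [5 1 7 6 4 2 3].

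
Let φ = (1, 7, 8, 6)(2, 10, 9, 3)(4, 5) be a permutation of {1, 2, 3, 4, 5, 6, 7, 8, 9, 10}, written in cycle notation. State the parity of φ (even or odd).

odd

The cycle lengths are 4, 4, 2.
A cycle is odd iff its length is even; φ has 3 even-length cycles, so sgn(φ) = (−1)^3 and φ is odd.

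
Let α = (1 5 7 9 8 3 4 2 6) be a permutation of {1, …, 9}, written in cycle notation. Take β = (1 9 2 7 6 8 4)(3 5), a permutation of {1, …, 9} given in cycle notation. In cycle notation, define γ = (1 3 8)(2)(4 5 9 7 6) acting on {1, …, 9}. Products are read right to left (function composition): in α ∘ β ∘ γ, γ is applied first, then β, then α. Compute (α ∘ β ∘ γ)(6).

Apply the permutations in order: γ(6) = 4, then β(4) = 1, then α(1) = 5. So (α ∘ β ∘ γ)(6) = 5.

5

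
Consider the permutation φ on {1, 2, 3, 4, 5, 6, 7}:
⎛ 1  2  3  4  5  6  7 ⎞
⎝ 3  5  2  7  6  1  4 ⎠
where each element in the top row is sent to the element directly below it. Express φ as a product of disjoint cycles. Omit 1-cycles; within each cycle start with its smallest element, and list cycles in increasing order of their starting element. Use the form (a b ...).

Start at 1 and follow images: 1 → 3 → 2 → 5 → 6 → 1, giving the cycle (1 3 2 5 6).
Repeating from the next unused element and collecting all non-trivial cycles gives (1 3 2 5 6)(4 7).

(1 3 2 5 6)(4 7)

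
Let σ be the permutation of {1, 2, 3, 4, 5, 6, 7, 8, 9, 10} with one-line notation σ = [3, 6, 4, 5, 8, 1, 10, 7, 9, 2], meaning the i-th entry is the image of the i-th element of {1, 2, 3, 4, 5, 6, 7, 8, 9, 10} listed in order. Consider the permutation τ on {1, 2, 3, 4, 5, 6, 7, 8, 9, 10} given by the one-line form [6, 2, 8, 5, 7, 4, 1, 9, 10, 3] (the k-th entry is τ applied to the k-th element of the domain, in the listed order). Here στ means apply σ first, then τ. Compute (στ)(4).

First apply σ: σ(4) = 5, then τ(5) = 7. Thus (στ)(4) = 7.

7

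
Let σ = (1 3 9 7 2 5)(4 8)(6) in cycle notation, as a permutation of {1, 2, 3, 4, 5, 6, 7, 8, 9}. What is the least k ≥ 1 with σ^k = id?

6

The cycle type of σ is (6, 2, 1).
Since disjoint cycles commute, ord(σ) = lcm(6, 2) = 6.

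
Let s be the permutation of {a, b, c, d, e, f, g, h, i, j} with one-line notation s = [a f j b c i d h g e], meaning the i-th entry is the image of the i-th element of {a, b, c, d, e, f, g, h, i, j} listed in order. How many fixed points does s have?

2

The fixed points (elements with s(x) = x) are {a, h}, so there are 2.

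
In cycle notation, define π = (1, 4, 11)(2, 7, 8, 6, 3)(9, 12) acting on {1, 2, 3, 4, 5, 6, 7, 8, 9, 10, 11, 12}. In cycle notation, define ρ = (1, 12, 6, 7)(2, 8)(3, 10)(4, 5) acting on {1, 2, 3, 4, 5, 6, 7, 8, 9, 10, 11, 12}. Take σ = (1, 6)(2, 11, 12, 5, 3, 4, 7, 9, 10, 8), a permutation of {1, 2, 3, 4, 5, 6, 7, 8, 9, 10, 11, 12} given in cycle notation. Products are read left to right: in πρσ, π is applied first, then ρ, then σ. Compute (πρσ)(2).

6

Apply the permutations in order: π(2) = 7, then ρ(7) = 1, then σ(1) = 6. So (πρσ)(2) = 6.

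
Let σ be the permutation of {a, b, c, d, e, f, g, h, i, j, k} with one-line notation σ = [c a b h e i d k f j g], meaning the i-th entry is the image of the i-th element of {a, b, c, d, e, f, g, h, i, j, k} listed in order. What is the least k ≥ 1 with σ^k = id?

Writing σ as disjoint cycles, the cycle lengths are 4, 3, 2, 1, 1.
The order of σ is the least common multiple of its cycle lengths: lcm(4, 3, 2) = 12.

12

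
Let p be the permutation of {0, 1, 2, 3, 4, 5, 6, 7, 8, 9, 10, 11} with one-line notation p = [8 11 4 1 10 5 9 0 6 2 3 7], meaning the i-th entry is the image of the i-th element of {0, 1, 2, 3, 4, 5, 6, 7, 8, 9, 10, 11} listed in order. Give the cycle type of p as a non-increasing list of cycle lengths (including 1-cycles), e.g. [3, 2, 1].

[11, 1]

The disjoint cycles are (0, 8, 6, 9, 2, 4, 10, 3, 1, 11, 7)(5), with lengths 11, 1 in non-increasing order.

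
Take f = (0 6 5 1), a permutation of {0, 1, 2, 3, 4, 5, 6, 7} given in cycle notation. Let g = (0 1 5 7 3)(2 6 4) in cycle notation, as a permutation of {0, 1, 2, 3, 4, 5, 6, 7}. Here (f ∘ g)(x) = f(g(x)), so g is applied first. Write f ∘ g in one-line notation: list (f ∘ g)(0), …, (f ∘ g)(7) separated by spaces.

Chase each element through g then f: 0 → 1 → 0; 1 → 5 → 1; 2 → 6 → 5; 3 → 0 → 6; 4 → 2 → 2; 5 → 7 → 7; 6 → 4 → 4; 7 → 3 → 3.
Collecting the images, f ∘ g = [0 1 5 6 2 7 4 3].

0 1 5 6 2 7 4 3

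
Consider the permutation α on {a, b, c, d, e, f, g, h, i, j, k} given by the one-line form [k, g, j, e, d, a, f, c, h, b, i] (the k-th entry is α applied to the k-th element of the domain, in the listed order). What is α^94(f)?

Tracing f → a → … returns to f after 9 steps, so f lies in a 9-cycle (a, k, i, h, c, j, b, g, f).
Powers repeat with period 9 on this cycle, and 94 mod 9 = 4, so α^94(f) = α^4(f).
Advancing 4 steps from f: f → a → k → i → h.

h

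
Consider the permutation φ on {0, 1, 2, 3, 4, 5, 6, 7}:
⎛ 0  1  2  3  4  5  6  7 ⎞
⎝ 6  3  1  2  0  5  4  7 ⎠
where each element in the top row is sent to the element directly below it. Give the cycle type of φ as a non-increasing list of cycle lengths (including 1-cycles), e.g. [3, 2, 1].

The disjoint cycles are (0 6 4)(1 3 2)(5)(7), with lengths 3, 3, 1, 1 in non-increasing order.

[3, 3, 1, 1]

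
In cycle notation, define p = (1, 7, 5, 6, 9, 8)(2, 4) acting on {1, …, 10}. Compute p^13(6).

9

6 lies in the 6-cycle (1, 7, 5, 6, 9, 8).
On a 6-cycle, p^6 is the identity, so p^13 = p^1 there (13 ≡ 1 mod 6).
Advancing 1 step from 6: 6 → 9.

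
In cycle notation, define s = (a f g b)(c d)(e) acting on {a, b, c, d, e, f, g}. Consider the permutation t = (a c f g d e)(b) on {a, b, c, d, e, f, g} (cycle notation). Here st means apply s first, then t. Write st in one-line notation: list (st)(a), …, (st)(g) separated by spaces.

g c e f a d b

(st)(x) = t(s(x)). Computing each image: t(s(a)) = t(f) = g, t(s(b)) = t(a) = c, t(s(c)) = t(d) = e, t(s(d)) = t(c) = f, t(s(e)) = t(e) = a, t(s(f)) = t(g) = d, t(s(g)) = t(b) = b.
Hence st = [g c e f a d b].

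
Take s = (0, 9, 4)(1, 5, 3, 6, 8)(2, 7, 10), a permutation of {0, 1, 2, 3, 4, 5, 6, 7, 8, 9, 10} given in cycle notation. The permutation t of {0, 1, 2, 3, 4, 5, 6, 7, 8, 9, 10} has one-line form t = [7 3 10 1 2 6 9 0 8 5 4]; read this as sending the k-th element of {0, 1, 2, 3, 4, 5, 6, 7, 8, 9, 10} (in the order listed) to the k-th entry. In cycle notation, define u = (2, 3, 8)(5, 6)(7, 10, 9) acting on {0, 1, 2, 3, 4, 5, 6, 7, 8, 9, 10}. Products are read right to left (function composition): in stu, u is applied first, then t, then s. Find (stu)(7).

0

Apply the permutations in order: u(7) = 10, then t(10) = 4, then s(4) = 0. So (stu)(7) = 0.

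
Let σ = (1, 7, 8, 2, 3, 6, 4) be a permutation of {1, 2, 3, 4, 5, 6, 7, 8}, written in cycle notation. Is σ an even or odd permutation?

The cycle lengths are 7, 1.
A cycle is odd iff its length is even; σ has 0 even-length cycles, so sgn(σ) = (−1)^0 and σ is even.

even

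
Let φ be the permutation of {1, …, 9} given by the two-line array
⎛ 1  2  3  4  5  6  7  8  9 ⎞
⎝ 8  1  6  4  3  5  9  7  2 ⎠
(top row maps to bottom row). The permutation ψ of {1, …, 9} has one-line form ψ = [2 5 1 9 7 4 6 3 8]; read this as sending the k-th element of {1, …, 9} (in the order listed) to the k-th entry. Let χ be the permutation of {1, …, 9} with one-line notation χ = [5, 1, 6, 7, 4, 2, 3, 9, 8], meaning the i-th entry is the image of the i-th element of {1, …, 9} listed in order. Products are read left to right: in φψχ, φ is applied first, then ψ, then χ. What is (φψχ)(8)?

Chase 8: φ(8) = 7; ψ(7) = 6; χ(6) = 2. Hence (φψχ)(8) = 2.

2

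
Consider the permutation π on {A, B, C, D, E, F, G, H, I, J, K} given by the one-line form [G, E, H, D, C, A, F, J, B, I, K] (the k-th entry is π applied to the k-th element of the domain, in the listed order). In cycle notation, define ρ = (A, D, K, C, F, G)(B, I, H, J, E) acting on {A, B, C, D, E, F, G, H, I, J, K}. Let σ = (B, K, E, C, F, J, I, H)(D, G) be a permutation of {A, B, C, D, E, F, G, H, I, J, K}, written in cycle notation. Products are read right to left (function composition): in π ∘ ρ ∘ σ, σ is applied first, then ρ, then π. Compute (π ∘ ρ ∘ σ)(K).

E

Apply the permutations in order: σ(K) = E, then ρ(E) = B, then π(B) = E. So (π ∘ ρ ∘ σ)(K) = E.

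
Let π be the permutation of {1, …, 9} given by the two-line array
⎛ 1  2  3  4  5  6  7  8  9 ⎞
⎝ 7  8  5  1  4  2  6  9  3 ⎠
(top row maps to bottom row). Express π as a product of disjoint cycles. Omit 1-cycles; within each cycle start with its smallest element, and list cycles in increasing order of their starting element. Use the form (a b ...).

(1 7 6 2 8 9 3 5 4)

From 1: 1 → 7 → 6 → 2 → 8 → 9 → 3 → 5 → 4 → 1, closing the cycle (1 7 6 2 8 9 3 5 4).
Repeating from the next unused element and collecting all non-trivial cycles gives (1 7 6 2 8 9 3 5 4).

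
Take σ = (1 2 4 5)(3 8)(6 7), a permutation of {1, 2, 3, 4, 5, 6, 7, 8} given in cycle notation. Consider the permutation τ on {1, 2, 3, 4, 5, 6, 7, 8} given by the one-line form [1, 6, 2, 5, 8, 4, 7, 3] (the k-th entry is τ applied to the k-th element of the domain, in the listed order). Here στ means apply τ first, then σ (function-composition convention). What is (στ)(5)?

3

(στ)(5) = σ(τ(5)). τ(5) = 8, then σ(8) = 3. So (στ)(5) = 3.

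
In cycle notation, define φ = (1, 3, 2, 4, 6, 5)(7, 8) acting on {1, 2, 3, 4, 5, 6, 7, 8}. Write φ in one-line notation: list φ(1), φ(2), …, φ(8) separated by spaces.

Each element maps to the next entry in its cycle (wrapping to the front): 1↦3, 2↦4, 3↦2, 4↦6, 5↦1, 6↦5, 7↦8, 8↦7.
Listing these in domain order gives 3 4 2 6 1 5 8 7.

3 4 2 6 1 5 8 7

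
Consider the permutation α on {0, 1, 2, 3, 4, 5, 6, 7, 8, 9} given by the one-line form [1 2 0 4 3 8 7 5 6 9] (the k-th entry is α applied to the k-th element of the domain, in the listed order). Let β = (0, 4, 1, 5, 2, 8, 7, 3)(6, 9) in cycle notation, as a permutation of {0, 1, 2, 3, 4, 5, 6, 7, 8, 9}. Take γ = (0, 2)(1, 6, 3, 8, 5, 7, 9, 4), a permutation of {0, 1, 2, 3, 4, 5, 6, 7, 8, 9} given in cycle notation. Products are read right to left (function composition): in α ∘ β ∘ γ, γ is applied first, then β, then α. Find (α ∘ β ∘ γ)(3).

5

Apply the permutations in order: γ(3) = 8, then β(8) = 7, then α(7) = 5. So (α ∘ β ∘ γ)(3) = 5.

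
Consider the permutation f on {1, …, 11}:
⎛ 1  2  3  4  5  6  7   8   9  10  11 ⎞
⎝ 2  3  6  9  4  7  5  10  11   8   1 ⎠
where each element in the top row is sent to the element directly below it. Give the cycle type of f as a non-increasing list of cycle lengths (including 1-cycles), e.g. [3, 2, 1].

[9, 2]

The disjoint cycles are (1, 2, 3, 6, 7, 5, 4, 9, 11)(8, 10), with lengths 9, 2 in non-increasing order.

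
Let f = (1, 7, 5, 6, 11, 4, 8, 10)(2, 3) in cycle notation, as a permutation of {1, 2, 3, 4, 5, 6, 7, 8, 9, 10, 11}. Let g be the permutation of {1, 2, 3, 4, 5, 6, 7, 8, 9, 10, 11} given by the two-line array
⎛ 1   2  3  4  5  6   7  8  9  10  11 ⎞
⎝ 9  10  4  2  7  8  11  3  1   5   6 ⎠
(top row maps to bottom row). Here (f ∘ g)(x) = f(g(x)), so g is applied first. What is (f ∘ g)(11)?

11

First apply g: g(11) = 6, then f(6) = 11. Thus (f ∘ g)(11) = 11.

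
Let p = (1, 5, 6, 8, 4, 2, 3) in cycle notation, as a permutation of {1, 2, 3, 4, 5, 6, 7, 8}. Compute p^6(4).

4 lies in the 7-cycle (1, 5, 6, 8, 4, 2, 3).
Advancing 6 steps from 4: 4 → 2 → 3 → 1 → 5 → 6 → 8.

8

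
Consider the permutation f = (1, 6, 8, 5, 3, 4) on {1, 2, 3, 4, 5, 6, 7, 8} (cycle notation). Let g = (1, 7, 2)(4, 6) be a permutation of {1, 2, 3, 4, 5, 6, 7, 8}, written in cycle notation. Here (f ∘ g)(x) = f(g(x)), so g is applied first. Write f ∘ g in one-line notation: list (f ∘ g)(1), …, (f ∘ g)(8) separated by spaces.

7 6 4 8 3 1 2 5

For each element, apply g then f: 1 → 7 → 7; 2 → 1 → 6; 3 → 3 → 4; 4 → 6 → 8; 5 → 5 → 3; 6 → 4 → 1; 7 → 2 → 2; 8 → 8 → 5.
Collecting the images, f ∘ g = [7 6 4 8 3 1 2 5].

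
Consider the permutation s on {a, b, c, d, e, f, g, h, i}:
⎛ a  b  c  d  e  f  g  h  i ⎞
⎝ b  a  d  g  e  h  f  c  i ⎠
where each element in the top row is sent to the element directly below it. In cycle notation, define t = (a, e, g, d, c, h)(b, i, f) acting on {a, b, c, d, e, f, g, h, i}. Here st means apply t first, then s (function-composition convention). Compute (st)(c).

c

First apply t: t(c) = h, then s(h) = c. Thus (st)(c) = c.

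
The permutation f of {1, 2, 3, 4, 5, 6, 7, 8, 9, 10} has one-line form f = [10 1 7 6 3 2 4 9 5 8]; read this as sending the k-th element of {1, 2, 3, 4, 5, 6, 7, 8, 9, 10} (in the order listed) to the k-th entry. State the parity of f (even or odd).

odd

In disjoint-cycle form the cycle lengths are 10.
A cycle is odd iff its length is even; f has 1 even-length cycle, so sgn(f) = (−1)^1 and f is odd.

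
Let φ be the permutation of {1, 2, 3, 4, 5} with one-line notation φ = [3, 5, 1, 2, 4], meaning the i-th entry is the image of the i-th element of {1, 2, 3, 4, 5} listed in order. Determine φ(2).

5

2 is element number 2 of the domain, and entry number 2 of the one-line form is 5, so φ(2) = 5.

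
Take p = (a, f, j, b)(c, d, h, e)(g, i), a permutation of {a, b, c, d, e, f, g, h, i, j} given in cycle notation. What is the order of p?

The disjoint cycles have lengths 4, 4, 2.
The order is lcm(4, 4, 2) = 4.

4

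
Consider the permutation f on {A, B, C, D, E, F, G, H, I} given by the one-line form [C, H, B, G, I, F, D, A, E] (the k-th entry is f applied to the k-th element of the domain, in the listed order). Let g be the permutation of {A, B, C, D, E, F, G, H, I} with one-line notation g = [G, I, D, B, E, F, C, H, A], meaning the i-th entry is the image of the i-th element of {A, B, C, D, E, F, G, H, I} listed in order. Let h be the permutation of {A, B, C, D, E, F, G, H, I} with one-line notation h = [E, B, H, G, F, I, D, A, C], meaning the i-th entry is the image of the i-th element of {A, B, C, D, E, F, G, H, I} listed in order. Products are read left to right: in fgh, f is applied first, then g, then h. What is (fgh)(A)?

G

Apply the permutations in order: f(A) = C, then g(C) = D, then h(D) = G. So (fgh)(A) = G.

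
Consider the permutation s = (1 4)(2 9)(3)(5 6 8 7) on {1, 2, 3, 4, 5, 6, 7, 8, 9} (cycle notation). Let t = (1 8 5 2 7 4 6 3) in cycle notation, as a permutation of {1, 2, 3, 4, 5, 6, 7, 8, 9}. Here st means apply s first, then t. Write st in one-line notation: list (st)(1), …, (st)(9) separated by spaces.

(st)(x) = t(s(x)). Computing each image: t(s(1)) = t(4) = 6, t(s(2)) = t(9) = 9, t(s(3)) = t(3) = 1, t(s(4)) = t(1) = 8, t(s(5)) = t(6) = 3, t(s(6)) = t(8) = 5, t(s(7)) = t(5) = 2, t(s(8)) = t(7) = 4, t(s(9)) = t(2) = 7.
Hence st = [6 9 1 8 3 5 2 4 7].

6 9 1 8 3 5 2 4 7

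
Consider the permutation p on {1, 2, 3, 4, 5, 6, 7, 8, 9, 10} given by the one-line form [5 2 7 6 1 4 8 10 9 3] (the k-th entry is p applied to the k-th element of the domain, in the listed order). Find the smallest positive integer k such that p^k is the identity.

The disjoint-cycle form of p has cycle lengths 4, 2, 2, 1, 1.
Since disjoint cycles commute, ord(p) = lcm(4, 2, 2) = 4.

4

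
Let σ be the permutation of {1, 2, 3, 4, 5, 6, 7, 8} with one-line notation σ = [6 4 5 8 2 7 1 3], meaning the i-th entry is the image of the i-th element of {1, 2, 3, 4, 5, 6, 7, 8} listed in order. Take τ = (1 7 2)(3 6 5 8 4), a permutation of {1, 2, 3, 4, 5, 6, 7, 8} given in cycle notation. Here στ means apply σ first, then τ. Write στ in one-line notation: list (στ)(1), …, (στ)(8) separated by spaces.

5 3 8 4 1 2 7 6

(στ)(x) = τ(σ(x)). Computing each image: τ(σ(1)) = τ(6) = 5, τ(σ(2)) = τ(4) = 3, τ(σ(3)) = τ(5) = 8, τ(σ(4)) = τ(8) = 4, τ(σ(5)) = τ(2) = 1, τ(σ(6)) = τ(7) = 2, τ(σ(7)) = τ(1) = 7, τ(σ(8)) = τ(3) = 6.
Hence στ = [5 3 8 4 1 2 7 6].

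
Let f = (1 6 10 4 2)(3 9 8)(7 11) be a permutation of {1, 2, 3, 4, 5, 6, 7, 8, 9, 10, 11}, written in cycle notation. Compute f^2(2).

6

2 lies in the 5-cycle (1 6 10 4 2).
Stepping 2 places around the cycle: 2 → 1 → 6.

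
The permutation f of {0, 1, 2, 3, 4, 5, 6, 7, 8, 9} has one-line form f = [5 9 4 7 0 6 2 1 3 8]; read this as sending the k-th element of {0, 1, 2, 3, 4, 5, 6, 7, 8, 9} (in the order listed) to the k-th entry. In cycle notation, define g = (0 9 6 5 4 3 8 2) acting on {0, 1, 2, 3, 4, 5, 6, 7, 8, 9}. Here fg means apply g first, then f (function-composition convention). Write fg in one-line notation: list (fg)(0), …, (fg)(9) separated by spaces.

8 9 5 3 7 0 6 1 4 2

Chase each element through g then f: 0 → 9 → 8; 1 → 1 → 9; 2 → 0 → 5; 3 → 8 → 3; 4 → 3 → 7; 5 → 4 → 0; 6 → 5 → 6; 7 → 7 → 1; 8 → 2 → 4; 9 → 6 → 2.
Collecting the images, fg = [8 9 5 3 7 0 6 1 4 2].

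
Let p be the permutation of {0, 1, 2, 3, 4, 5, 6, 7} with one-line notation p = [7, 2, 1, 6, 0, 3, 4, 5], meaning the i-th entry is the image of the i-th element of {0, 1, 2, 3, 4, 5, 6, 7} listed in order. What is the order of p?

Decomposing into disjoint cycles gives cycle lengths 6, 2.
The order of p is the least common multiple of its cycle lengths: lcm(6, 2) = 6.

6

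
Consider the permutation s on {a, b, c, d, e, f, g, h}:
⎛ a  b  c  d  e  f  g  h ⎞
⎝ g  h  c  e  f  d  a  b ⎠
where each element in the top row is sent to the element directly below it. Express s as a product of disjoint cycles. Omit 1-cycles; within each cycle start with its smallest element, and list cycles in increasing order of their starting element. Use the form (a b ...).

Start at a and follow images: a → g → a, giving the cycle (a g).
Continuing from each remaining unvisited element yields (a g)(b h)(d e f).

(a g)(b h)(d e f)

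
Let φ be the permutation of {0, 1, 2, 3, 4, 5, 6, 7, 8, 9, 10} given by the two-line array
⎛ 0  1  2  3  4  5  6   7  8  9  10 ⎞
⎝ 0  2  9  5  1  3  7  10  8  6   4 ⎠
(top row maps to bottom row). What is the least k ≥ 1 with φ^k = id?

The disjoint-cycle form of φ has cycle lengths 7, 2, 1, 1.
Since disjoint cycles commute, ord(φ) = lcm(7, 2) = 14.

14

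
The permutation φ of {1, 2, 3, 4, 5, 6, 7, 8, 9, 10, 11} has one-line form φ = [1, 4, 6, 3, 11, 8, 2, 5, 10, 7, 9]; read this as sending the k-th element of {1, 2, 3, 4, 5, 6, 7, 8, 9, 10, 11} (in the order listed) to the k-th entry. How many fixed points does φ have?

1

The fixed points (elements with φ(x) = x) are {1}, so there is 1.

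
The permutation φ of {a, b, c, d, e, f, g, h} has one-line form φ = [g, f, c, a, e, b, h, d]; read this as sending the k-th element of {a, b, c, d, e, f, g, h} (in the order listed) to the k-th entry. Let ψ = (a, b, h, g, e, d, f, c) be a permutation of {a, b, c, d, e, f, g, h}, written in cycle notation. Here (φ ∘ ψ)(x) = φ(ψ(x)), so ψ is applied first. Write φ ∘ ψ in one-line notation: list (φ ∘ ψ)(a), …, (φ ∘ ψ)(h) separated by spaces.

(φ ∘ ψ)(x) = φ(ψ(x)). Computing each image: φ(ψ(a)) = φ(b) = f, φ(ψ(b)) = φ(h) = d, φ(ψ(c)) = φ(a) = g, φ(ψ(d)) = φ(f) = b, φ(ψ(e)) = φ(d) = a, φ(ψ(f)) = φ(c) = c, φ(ψ(g)) = φ(e) = e, φ(ψ(h)) = φ(g) = h.
Hence φ ∘ ψ = [f d g b a c e h].

f d g b a c e h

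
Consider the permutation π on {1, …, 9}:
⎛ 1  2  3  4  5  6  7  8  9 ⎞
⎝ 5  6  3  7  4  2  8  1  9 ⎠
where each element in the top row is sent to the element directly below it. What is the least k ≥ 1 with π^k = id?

10

Writing π as disjoint cycles, the cycle lengths are 5, 2, 1, 1.
Since disjoint cycles commute, ord(π) = lcm(5, 2) = 10.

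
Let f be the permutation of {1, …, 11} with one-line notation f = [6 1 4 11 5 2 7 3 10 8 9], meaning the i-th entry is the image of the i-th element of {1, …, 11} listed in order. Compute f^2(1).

2

Tracing 1 → 6 → … returns to 1 after 3 steps, so 1 lies in a 3-cycle (1, 6, 2).
Advancing 2 steps from 1: 1 → 6 → 2.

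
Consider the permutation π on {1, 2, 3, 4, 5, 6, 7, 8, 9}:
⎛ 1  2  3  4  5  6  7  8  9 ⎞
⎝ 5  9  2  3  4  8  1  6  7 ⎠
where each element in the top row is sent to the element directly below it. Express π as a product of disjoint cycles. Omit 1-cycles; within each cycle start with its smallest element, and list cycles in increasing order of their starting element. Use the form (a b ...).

(1 5 4 3 2 9 7)(6 8)

Iterating π from 1 gives 1 → 5 → 4 → 3 → 2 → 9 → 7 → 1; that is the 7-cycle (1 5 4 3 2 9 7).
Repeating from the next unused element and collecting all non-trivial cycles gives (1 5 4 3 2 9 7)(6 8).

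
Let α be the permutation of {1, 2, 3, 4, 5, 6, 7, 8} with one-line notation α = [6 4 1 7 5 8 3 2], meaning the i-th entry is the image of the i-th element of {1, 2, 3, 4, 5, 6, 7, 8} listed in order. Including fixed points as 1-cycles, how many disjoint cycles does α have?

2

The cycle decomposition is (1, 6, 8, 2, 4, 7, 3)(5), which has 2 cycles (counting 1-cycles).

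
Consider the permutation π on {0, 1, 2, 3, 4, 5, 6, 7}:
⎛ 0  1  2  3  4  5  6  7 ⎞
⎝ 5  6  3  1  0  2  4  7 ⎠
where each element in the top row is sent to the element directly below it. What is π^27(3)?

Tracing 3 → 1 → … returns to 3 after 7 steps, so 3 lies in a 7-cycle (0 5 2 3 1 6 4).
Since the cycle has length 7, π^27 acts on it the same as π^6 (27 mod 7 = 6).
Advancing 6 steps from 3: 3 → 1 → 6 → 4 → 0 → 5 → 2.

2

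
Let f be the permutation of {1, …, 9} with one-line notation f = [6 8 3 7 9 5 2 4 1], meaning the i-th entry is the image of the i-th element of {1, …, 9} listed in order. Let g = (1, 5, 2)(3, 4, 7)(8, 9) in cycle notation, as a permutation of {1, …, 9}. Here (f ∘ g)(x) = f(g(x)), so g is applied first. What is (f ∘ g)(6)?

(f ∘ g)(6) = f(g(6)). g(6) = 6, then f(6) = 5. So (f ∘ g)(6) = 5.

5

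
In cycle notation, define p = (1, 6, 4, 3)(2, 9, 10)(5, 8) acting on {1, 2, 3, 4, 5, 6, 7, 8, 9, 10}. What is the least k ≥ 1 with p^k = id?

The disjoint cycles have lengths 4, 3, 2, 1.
Since disjoint cycles commute, ord(p) = lcm(4, 3, 2) = 12.

12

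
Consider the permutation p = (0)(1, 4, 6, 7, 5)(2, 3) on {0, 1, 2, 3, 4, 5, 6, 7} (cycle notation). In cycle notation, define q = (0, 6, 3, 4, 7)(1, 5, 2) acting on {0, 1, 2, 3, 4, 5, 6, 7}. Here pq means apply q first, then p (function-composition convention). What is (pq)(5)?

3

(pq)(5) = p(q(5)). q(5) = 2, then p(2) = 3. So (pq)(5) = 3.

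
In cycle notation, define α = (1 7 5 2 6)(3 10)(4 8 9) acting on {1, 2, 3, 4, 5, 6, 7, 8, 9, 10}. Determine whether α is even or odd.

odd

The cycle lengths are 5, 3, 2.
A cycle of length ℓ contributes ℓ−1 transpositions, so α is a product of 4 + 2 + 1 = 7 transpositions — odd.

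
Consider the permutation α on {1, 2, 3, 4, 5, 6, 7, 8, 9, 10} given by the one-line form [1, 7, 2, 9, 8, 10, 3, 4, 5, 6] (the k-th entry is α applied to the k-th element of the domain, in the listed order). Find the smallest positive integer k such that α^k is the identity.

Decomposing into disjoint cycles gives cycle lengths 4, 3, 2, 1.
The order is lcm(4, 3, 2) = 12.

12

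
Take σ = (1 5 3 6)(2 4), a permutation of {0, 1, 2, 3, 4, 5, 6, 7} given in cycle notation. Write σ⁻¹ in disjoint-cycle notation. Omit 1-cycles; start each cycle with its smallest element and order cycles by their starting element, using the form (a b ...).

Inverting a permutation written in cycle notation just reverses the order within every cycle.
Reversing each cycle of σ and rotating so the smallest element leads gives (1 6 3 5)(2 4).

(1 6 3 5)(2 4)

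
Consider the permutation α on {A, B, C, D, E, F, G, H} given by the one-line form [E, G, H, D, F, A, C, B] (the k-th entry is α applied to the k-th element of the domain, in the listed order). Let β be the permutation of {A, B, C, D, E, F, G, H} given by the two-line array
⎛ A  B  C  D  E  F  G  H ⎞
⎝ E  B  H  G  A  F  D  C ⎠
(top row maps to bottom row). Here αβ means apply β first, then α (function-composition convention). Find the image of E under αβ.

β(E) = A, then α(A) = E; composing gives (αβ)(E) = E.

E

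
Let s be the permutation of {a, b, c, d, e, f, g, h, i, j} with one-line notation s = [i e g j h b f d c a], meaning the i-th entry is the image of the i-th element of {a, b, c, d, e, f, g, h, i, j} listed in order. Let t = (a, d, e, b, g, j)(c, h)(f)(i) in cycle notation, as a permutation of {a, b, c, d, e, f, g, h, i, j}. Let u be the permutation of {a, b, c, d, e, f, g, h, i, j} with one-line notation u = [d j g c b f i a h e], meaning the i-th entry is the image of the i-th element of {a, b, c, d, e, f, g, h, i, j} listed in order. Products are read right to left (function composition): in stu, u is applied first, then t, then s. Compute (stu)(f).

b

Chase f: u(f) = f; t(f) = f; s(f) = b. Hence (stu)(f) = b.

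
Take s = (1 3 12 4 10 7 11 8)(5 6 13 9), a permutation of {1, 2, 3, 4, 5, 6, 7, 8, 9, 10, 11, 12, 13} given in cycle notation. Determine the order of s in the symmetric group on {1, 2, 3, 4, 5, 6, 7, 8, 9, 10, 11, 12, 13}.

The cycle type of s is (8, 4, 1).
The order is lcm(8, 4) = 8.

8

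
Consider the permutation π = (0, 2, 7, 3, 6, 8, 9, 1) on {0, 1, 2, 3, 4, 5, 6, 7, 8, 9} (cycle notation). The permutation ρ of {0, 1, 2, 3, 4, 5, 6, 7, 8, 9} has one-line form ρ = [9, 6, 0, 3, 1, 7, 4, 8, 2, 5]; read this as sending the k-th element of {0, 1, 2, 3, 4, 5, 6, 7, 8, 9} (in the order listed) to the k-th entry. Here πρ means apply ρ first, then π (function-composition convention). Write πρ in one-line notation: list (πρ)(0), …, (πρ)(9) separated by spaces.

1 8 2 6 0 3 4 9 7 5

(πρ)(x) = π(ρ(x)). Computing each image: π(ρ(0)) = π(9) = 1, π(ρ(1)) = π(6) = 8, π(ρ(2)) = π(0) = 2, π(ρ(3)) = π(3) = 6, π(ρ(4)) = π(1) = 0, π(ρ(5)) = π(7) = 3, π(ρ(6)) = π(4) = 4, π(ρ(7)) = π(8) = 9, π(ρ(8)) = π(2) = 7, π(ρ(9)) = π(5) = 5.
Hence πρ = [1 8 2 6 0 3 4 9 7 5].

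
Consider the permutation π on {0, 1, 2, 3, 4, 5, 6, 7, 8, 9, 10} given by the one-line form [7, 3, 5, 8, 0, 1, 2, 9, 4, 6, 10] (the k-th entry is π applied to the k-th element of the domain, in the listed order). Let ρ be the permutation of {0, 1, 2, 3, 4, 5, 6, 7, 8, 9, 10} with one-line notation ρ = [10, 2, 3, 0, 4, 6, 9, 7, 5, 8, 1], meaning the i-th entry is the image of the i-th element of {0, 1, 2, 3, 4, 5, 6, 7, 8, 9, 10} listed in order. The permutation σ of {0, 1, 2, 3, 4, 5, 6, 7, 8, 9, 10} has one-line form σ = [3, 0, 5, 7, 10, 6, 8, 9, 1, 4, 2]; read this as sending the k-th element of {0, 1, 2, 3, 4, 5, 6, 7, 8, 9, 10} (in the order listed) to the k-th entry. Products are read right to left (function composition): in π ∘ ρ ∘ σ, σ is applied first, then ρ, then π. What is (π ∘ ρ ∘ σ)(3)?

9

(π ∘ ρ ∘ σ)(3) = π(ρ(σ(3))). σ(3) = 7, then ρ(7) = 7, then π(7) = 9, so the result is 9.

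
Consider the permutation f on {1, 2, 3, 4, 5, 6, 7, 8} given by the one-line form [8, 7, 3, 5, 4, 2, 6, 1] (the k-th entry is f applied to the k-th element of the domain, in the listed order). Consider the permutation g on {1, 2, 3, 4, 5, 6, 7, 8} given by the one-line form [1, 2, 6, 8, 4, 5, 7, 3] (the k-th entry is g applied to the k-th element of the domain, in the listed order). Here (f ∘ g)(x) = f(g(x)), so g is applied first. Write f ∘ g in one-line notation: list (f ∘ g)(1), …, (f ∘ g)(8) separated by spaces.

Chase each element through g then f: 1 → 1 → 8; 2 → 2 → 7; 3 → 6 → 2; 4 → 8 → 1; 5 → 4 → 5; 6 → 5 → 4; 7 → 7 → 6; 8 → 3 → 3.
Collecting the images, f ∘ g = [8 7 2 1 5 4 6 3].

8 7 2 1 5 4 6 3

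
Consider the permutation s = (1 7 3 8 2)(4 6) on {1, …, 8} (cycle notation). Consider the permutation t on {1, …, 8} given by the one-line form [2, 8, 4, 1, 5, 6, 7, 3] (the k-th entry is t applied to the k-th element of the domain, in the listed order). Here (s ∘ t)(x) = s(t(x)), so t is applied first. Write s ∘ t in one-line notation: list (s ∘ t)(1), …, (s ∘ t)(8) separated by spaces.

1 2 6 7 5 4 3 8

(s ∘ t)(x) = s(t(x)). Computing each image: s(t(1)) = s(2) = 1, s(t(2)) = s(8) = 2, s(t(3)) = s(4) = 6, s(t(4)) = s(1) = 7, s(t(5)) = s(5) = 5, s(t(6)) = s(6) = 4, s(t(7)) = s(7) = 3, s(t(8)) = s(3) = 8.
Hence s ∘ t = [1 2 6 7 5 4 3 8].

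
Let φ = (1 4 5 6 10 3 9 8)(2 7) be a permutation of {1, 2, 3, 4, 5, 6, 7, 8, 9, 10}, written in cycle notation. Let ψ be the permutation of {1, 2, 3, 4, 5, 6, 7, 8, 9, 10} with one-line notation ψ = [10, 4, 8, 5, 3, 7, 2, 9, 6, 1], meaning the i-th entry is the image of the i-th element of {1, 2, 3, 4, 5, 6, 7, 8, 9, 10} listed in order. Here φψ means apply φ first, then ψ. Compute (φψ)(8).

φ(8) = 1, then ψ(1) = 10; composing gives (φψ)(8) = 10.

10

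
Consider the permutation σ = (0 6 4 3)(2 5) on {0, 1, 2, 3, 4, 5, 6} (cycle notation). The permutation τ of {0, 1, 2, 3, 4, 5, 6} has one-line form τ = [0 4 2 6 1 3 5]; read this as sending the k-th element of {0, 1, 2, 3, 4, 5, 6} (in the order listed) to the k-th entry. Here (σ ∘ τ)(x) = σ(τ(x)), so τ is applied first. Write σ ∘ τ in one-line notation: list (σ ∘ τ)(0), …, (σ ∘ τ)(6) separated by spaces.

For each element, apply τ then σ: 0 → 0 → 6; 1 → 4 → 3; 2 → 2 → 5; 3 → 6 → 4; 4 → 1 → 1; 5 → 3 → 0; 6 → 5 → 2.
So σ ∘ τ in one-line form is 6 3 5 4 1 0 2.

6 3 5 4 1 0 2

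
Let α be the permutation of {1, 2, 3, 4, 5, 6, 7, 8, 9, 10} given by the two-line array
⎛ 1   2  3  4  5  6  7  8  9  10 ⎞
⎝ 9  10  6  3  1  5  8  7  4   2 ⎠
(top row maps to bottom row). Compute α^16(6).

Tracing 6 → 5 → … returns to 6 after 6 steps, so 6 lies in a 6-cycle (1 9 4 3 6 5).
Powers repeat with period 6 on this cycle, and 16 mod 6 = 4, so α^16(6) = α^4(6).
Stepping 4 places around the cycle: 6 → 5 → 1 → 9 → 4.

4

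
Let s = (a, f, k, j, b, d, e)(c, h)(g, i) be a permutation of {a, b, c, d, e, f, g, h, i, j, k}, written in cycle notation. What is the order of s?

14

The disjoint cycles have lengths 7, 2, 2.
The order is lcm(7, 2, 2) = 14.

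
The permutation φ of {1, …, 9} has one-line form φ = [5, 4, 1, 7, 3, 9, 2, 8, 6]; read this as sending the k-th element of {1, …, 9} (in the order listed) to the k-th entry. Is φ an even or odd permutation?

odd

In disjoint-cycle form the cycle lengths are 3, 3, 2, 1.
A cycle is odd iff its length is even; φ has 1 even-length cycle, so sgn(φ) = (−1)^1 and φ is odd.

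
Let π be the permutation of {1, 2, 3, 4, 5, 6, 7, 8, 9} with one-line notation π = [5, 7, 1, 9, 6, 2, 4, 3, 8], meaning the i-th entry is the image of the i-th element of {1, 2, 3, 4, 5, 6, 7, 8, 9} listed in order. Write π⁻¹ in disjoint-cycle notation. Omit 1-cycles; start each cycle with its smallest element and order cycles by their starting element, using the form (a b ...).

First write π in disjoint cycles: (1 5 6 2 7 4 9 8 3).
The inverse reverses every cycle; in canonical form, π⁻¹ = (1 3 8 9 4 7 2 6 5).

(1 3 8 9 4 7 2 6 5)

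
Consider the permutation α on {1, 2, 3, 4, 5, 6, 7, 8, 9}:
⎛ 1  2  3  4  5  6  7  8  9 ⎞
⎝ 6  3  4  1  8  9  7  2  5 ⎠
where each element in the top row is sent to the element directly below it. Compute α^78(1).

3

Tracing 1 → 6 → … returns to 1 after 8 steps, so 1 lies in an 8-cycle (1, 6, 9, 5, 8, 2, 3, 4).
On an 8-cycle, α^8 is the identity, so α^78 = α^6 there (78 ≡ 6 mod 8).
Advancing 6 steps from 1: 1 → 6 → 9 → 5 → 8 → 2 → 3.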